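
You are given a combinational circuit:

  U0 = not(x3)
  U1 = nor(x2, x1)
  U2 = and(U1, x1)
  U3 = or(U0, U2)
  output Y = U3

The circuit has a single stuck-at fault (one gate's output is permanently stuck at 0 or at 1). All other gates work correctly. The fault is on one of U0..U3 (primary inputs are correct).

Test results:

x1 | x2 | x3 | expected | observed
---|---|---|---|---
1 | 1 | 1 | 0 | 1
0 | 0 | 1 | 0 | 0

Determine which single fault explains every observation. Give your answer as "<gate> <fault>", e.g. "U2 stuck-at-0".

U1 stuck-at-1

Fault-free values for test 1 (x1=1, x2=1, x3=1): U0=0, U1=0, U2=0, U3=0, giving Y=0. Observed 1.
Test 1: faults giving observed 1 are {U0 stuck-at-1, U1 stuck-at-1, U2 stuck-at-1, U3 stuck-at-1}.
Test 2 (x1=0, x2=0, x3=1): fault-free U0=0, U1=1, U2=0, U3=0 → 0; observed 0. Eliminates U0 stuck-at-1, U2 stuck-at-1, U3 stuck-at-1.
Only U1 stuck-at-1 is consistent with every test.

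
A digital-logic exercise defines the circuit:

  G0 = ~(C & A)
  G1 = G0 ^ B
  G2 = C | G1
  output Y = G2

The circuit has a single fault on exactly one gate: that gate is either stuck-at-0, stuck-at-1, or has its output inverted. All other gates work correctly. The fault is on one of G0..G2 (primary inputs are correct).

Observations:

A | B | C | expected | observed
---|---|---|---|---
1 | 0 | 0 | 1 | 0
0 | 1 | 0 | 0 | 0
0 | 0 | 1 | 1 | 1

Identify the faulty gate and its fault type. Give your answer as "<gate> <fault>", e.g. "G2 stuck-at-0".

G1 stuck-at-0

Fault-free values for test 1 (A=1, B=0, C=0): G0=1, G1=1, G2=1, giving Y=1. Observed 0.
Test 1: faults giving observed 0 are {G0 stuck-at-0, G0 inverted output, G1 stuck-at-0, G1 inverted output, G2 stuck-at-0, G2 inverted output}.
Test 2 (A=0, B=1, C=0): fault-free G0=1, G1=0, G2=0 → 0; observed 0. Eliminates G0 stuck-at-0, G0 inverted output, G1 inverted output, G2 inverted output.
Test 3 (A=0, B=0, C=1): fault-free G0=1, G1=1, G2=1 → 1; observed 1. Eliminates G2 stuck-at-0.
Only G1 stuck-at-0 is consistent with every test.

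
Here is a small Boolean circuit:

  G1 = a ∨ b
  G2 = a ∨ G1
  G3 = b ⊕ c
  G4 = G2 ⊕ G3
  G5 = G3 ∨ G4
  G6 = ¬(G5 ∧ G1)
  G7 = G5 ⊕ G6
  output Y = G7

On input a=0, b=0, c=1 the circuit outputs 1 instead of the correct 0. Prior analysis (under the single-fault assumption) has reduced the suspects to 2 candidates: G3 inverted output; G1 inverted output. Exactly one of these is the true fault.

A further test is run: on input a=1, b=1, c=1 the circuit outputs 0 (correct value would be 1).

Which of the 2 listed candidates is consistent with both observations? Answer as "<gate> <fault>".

G1 inverted output

Evaluate each candidate on input a=1, b=1, c=1:
  G3 inverted output: G1=1, G2=1, G3=1 [inverted output], G4=0, G5=1, G6=0, G7=1 → 1 — eliminated
  G1 inverted output: G1=0 [inverted output], G2=1, G3=0, G4=1, G5=1, G6=1, G7=0 → 0 — matches
Only G1 inverted output reproduces the observed 0.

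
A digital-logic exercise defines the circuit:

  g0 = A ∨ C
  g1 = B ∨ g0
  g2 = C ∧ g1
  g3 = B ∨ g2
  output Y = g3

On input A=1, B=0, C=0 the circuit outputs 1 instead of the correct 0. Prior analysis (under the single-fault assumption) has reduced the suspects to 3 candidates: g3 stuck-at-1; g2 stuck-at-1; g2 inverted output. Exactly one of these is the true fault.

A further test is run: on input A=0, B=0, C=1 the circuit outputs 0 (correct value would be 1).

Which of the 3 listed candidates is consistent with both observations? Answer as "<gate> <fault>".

g2 inverted output

Evaluate each candidate on input A=0, B=0, C=1:
  g3 stuck-at-1: g0=1, g1=1, g2=1, g3=1 [stuck-at-1] → 1 — eliminated
  g2 stuck-at-1: g0=1, g1=1, g2=1 [stuck-at-1], g3=1 → 1 — eliminated
  g2 inverted output: g0=1, g1=1, g2=0 [inverted output], g3=0 → 0 — matches
Only g2 inverted output reproduces the observed 0.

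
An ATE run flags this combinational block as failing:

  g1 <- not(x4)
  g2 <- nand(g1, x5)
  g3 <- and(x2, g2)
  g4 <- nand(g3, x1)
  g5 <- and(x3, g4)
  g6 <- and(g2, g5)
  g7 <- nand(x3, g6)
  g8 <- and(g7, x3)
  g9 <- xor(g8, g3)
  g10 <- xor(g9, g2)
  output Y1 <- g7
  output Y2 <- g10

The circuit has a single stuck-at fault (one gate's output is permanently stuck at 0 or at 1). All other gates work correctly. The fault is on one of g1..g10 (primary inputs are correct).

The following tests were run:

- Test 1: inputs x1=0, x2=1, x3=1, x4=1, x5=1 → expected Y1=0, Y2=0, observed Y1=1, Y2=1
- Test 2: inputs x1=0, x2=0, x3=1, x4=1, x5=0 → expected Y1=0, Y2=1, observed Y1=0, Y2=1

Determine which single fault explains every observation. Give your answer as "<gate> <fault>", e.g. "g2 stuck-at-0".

Fault-free values for test 1 (x1=0, x2=1, x3=1, x4=1, x5=1): g1=0, g2=1, g3=1, g4=1, g5=1, g6=1, g7=0, g8=0, g9=1, g10=0, giving Y1=0, Y2=0. Observed Y1=1, Y2=1.
Test 1: faults giving observed Y1=1, Y2=1 are {g1 stuck-at-1, g2 stuck-at-0, g4 stuck-at-0, g5 stuck-at-0, g6 stuck-at-0, g7 stuck-at-1}.
Test 2 (x1=0, x2=0, x3=1, x4=1, x5=0): fault-free g1=0, g2=1, g3=0, g4=1, g5=1, g6=1, g7=0, g8=0, g9=0, g10=1 → Y1=0, Y2=1; observed Y1=0, Y2=1. Eliminates g2 stuck-at-0, g4 stuck-at-0, g5 stuck-at-0, g6 stuck-at-0, g7 stuck-at-1.
Only g1 stuck-at-1 is consistent with every test.

g1 stuck-at-1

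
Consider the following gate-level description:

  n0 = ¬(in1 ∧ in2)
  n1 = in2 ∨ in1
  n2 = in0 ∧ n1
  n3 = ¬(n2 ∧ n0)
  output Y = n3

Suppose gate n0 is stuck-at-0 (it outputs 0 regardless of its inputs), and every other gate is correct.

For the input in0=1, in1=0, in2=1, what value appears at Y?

1

Propagate with n0 forced: n0=0 [stuck-at-0], n1=1, n2=1, n3=1.
So Y = 1. (Without the fault it would be 0.)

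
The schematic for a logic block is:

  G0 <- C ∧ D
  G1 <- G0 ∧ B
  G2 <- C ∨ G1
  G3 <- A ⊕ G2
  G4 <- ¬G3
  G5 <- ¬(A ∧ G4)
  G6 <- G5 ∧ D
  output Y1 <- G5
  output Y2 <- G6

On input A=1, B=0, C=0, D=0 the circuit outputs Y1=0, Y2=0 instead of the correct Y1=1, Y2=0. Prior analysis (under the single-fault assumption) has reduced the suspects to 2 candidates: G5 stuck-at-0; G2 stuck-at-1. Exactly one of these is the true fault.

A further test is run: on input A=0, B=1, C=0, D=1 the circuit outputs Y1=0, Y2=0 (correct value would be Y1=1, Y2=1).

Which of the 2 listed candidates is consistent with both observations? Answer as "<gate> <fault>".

Evaluate each candidate on input A=0, B=1, C=0, D=1:
  G5 stuck-at-0: G0=0, G1=0, G2=0, G3=0, G4=1, G5=0 [stuck-at-0], G6=0 → Y1=0, Y2=0 — matches
  G2 stuck-at-1: G0=0, G1=0, G2=1 [stuck-at-1], G3=1, G4=0, G5=1, G6=1 → Y1=1, Y2=1 — eliminated
Only G5 stuck-at-0 reproduces the observed Y1=0, Y2=0.

G5 stuck-at-0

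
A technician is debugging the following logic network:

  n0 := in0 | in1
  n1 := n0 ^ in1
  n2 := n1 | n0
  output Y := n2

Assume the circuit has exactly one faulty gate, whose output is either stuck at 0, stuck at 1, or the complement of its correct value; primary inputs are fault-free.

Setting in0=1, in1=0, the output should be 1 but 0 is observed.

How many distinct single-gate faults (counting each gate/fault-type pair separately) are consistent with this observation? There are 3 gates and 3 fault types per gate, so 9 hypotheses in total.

4

Fault-free: n0=1, n1=1, n2=1 → 1. Observed 0.
  n0 stuck-at-0: output 0 ✓
  n0 stuck-at-1: output 1 ✗
  n0 inverted output: output 0 ✓
  n1 stuck-at-0: output 1 ✗
  n1 stuck-at-1: output 1 ✗
  n1 inverted output: output 1 ✗
  n2 stuck-at-0: output 0 ✓
  n2 stuck-at-1: output 1 ✗
  n2 inverted output: output 0 ✓
Consistent faults: {n0 stuck-at-0, n0 inverted output, n2 stuck-at-0, n2 inverted output} — 4 in all.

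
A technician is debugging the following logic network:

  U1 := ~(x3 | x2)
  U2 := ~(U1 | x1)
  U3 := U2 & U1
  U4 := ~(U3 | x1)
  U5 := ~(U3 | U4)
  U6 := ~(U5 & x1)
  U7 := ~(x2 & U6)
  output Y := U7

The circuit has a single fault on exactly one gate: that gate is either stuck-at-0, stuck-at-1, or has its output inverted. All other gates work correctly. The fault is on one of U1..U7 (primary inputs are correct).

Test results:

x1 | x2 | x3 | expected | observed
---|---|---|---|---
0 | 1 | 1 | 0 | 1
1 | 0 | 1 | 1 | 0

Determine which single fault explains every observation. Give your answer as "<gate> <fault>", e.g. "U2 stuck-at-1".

U7 inverted output

Fault-free values for test 1 (x1=0, x2=1, x3=1): U1=0, U2=1, U3=0, U4=1, U5=0, U6=1, U7=0, giving Y=0. Observed 1.
Test 1: faults giving observed 1 are {U6 stuck-at-0, U6 inverted output, U7 stuck-at-1, U7 inverted output}.
Test 2 (x1=1, x2=0, x3=1): fault-free U1=0, U2=0, U3=0, U4=0, U5=1, U6=0, U7=1 → 1; observed 0. Eliminates U6 stuck-at-0, U6 inverted output, U7 stuck-at-1.
Only U7 inverted output is consistent with every test.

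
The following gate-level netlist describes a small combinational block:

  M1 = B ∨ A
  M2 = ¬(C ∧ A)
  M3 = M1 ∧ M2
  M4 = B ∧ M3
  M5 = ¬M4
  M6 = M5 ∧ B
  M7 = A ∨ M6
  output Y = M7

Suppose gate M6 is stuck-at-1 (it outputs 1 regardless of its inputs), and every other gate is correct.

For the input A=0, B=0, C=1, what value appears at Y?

Propagate with M6 forced: M1=0, M2=1, M3=0, M4=0, M5=1, M6=1 [stuck-at-1], M7=1.
So Y = 1. (Without the fault it would be 0.)

1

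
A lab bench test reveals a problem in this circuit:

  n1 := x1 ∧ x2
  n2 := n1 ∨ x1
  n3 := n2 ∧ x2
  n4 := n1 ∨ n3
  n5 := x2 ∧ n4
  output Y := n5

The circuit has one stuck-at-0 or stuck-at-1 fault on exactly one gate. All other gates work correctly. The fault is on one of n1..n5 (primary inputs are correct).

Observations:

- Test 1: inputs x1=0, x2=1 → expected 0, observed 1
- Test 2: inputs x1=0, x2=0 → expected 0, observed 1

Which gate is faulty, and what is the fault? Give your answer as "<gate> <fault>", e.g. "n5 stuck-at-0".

n5 stuck-at-1

Fault-free values for test 1 (x1=0, x2=1): n1=0, n2=0, n3=0, n4=0, n5=0, giving Y=0. Observed 1.
Test 1: faults giving observed 1 are {n1 stuck-at-1, n2 stuck-at-1, n3 stuck-at-1, n4 stuck-at-1, n5 stuck-at-1}.
Test 2 (x1=0, x2=0): fault-free n1=0, n2=0, n3=0, n4=0, n5=0 → 0; observed 1. Eliminates n1 stuck-at-1, n2 stuck-at-1, n3 stuck-at-1, n4 stuck-at-1.
Only n5 stuck-at-1 is consistent with every test.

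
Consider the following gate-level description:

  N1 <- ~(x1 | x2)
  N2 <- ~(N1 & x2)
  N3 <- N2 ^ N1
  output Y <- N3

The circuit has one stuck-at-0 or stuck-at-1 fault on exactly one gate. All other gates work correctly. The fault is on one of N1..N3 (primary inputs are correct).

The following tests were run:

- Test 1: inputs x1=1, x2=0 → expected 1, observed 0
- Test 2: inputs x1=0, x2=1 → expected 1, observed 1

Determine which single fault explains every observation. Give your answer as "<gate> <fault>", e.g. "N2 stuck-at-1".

Fault-free values for test 1 (x1=1, x2=0): N1=0, N2=1, N3=1, giving Y=1. Observed 0.
Test 1: faults giving observed 0 are {N1 stuck-at-1, N2 stuck-at-0, N3 stuck-at-0}.
Test 2 (x1=0, x2=1): fault-free N1=0, N2=1, N3=1 → 1; observed 1. Eliminates N2 stuck-at-0, N3 stuck-at-0.
Only N1 stuck-at-1 is consistent with every test.

N1 stuck-at-1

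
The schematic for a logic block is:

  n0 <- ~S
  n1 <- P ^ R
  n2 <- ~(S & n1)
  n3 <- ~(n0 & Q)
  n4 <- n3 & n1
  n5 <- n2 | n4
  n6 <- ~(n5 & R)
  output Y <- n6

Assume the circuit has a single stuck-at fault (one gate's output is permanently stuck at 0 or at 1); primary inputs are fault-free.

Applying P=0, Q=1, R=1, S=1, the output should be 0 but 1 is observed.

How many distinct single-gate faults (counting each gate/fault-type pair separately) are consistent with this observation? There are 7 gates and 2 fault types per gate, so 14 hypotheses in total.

5

Fault-free: n0=0, n1=1, n2=0, n3=1, n4=1, n5=1, n6=0 → 0. Observed 1.
  n0 stuck-at-0: output 0 ✗
  n0 stuck-at-1: output 1 ✓
  n1 stuck-at-0: output 0 ✗
  n1 stuck-at-1: output 0 ✗
  n2 stuck-at-0: output 0 ✗
  n2 stuck-at-1: output 0 ✗
  n3 stuck-at-0: output 1 ✓
  n3 stuck-at-1: output 0 ✗
  n4 stuck-at-0: output 1 ✓
  n4 stuck-at-1: output 0 ✗
  n5 stuck-at-0: output 1 ✓
  n5 stuck-at-1: output 0 ✗
  n6 stuck-at-0: output 0 ✗
  n6 stuck-at-1: output 1 ✓
Consistent faults: {n0 stuck-at-1, n3 stuck-at-0, n4 stuck-at-0, n5 stuck-at-0, n6 stuck-at-1} — 5 in all.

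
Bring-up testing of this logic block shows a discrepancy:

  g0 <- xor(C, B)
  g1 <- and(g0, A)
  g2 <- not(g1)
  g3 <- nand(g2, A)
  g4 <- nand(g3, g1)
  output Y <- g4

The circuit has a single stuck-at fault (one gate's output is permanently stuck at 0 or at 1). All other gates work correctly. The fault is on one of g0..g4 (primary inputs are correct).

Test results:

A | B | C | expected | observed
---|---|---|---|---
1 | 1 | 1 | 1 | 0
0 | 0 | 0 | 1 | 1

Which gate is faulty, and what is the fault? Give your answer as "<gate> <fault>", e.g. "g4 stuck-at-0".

Fault-free values for test 1 (A=1, B=1, C=1): g0=0, g1=0, g2=1, g3=0, g4=1, giving Y=1. Observed 0.
Test 1: faults giving observed 0 are {g0 stuck-at-1, g1 stuck-at-1, g4 stuck-at-0}.
Test 2 (A=0, B=0, C=0): fault-free g0=0, g1=0, g2=1, g3=1, g4=1 → 1; observed 1. Eliminates g1 stuck-at-1, g4 stuck-at-0.
Only g0 stuck-at-1 is consistent with every test.

g0 stuck-at-1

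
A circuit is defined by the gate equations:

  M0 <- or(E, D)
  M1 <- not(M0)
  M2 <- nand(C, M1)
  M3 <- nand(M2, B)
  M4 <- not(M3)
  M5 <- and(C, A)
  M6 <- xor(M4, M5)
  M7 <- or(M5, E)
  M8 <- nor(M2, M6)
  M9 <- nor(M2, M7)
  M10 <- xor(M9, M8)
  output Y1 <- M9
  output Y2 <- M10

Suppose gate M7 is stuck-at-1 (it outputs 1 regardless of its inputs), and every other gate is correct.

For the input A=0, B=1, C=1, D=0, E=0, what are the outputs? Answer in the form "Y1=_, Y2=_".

Y1=0, Y2=1

Propagate with M7 forced: M0=0, M1=1, M2=0, M3=1, M4=0, M5=0, M6=0, M7=1 [stuck-at-1], M8=1, M9=0, M10=1.
So the outputs are Y1=0, Y2=1. (Without the fault they would be Y1=1, Y2=0.)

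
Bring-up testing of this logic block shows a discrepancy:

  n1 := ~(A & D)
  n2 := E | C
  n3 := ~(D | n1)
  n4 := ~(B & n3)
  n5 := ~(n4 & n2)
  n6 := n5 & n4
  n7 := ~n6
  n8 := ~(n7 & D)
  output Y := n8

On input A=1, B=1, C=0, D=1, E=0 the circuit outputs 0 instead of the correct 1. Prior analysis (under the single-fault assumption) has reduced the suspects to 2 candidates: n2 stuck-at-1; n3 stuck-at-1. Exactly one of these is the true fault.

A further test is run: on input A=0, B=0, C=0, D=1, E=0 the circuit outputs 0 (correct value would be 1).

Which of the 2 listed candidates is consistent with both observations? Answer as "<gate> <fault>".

n2 stuck-at-1

Evaluate each candidate on input A=0, B=0, C=0, D=1, E=0:
  n2 stuck-at-1: n1=1, n2=1 [stuck-at-1], n3=0, n4=1, n5=0, n6=0, n7=1, n8=0 → 0 — matches
  n3 stuck-at-1: n1=1, n2=0, n3=1 [stuck-at-1], n4=1, n5=1, n6=1, n7=0, n8=1 → 1 — eliminated
Only n2 stuck-at-1 reproduces the observed 0.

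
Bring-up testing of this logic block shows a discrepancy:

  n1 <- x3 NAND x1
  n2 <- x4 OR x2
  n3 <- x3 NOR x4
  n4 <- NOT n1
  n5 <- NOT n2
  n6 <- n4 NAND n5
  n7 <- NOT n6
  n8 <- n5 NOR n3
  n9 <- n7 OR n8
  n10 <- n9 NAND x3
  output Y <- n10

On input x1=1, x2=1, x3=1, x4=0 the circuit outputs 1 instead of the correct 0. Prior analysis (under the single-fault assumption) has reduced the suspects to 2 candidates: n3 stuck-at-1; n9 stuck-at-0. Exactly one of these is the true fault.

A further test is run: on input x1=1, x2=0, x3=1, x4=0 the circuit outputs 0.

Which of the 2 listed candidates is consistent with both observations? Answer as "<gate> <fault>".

Evaluate each candidate on input x1=1, x2=0, x3=1, x4=0:
  n3 stuck-at-1: n1=0, n2=0, n3=1 [stuck-at-1], n4=1, n5=1, n6=0, n7=1, n8=0, n9=1, n10=0 → 0 — matches
  n9 stuck-at-0: n1=0, n2=0, n3=0, n4=1, n5=1, n6=0, n7=1, n8=0, n9=0 [stuck-at-0], n10=1 → 1 — eliminated
Only n3 stuck-at-1 reproduces the observed 0.

n3 stuck-at-1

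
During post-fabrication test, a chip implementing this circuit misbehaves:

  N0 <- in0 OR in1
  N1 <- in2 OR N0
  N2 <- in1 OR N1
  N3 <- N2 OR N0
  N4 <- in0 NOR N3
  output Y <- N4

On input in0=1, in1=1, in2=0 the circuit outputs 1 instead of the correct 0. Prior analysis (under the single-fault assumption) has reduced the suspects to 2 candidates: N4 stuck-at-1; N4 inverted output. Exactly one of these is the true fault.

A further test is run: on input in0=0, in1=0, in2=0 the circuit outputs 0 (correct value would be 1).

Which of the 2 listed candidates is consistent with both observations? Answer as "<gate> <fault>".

N4 inverted output

Evaluate each candidate on input in0=0, in1=0, in2=0:
  N4 stuck-at-1: N0=0, N1=0, N2=0, N3=0, N4=1 [stuck-at-1] → 1 — eliminated
  N4 inverted output: N0=0, N1=0, N2=0, N3=0, N4=0 [inverted output] → 0 — matches
Only N4 inverted output reproduces the observed 0.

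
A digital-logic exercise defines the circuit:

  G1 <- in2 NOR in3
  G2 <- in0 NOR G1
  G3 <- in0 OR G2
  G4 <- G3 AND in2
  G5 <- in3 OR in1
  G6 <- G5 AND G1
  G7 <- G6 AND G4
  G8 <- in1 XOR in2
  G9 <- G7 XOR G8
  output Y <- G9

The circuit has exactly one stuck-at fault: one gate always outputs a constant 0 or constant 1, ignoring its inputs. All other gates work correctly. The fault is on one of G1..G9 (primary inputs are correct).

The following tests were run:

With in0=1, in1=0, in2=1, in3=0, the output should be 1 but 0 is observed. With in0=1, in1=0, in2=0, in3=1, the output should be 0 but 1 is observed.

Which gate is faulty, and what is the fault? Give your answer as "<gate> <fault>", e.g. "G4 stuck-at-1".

G7 stuck-at-1

Fault-free values for test 1 (in0=1, in1=0, in2=1, in3=0): G1=0, G2=0, G3=1, G4=1, G5=0, G6=0, G7=0, G8=1, G9=1, giving Y=1. Observed 0.
Test 1: faults giving observed 0 are {G6 stuck-at-1, G7 stuck-at-1, G8 stuck-at-0, G9 stuck-at-0}.
Test 2 (in0=1, in1=0, in2=0, in3=1): fault-free G1=0, G2=0, G3=1, G4=0, G5=1, G6=0, G7=0, G8=0, G9=0 → 0; observed 1. Eliminates G6 stuck-at-1, G8 stuck-at-0, G9 stuck-at-0.
Only G7 stuck-at-1 is consistent with every test.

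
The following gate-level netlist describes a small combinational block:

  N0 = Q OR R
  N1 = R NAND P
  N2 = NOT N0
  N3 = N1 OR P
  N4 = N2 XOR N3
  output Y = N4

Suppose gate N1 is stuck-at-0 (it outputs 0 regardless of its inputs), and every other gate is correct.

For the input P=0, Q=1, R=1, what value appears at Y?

0

Propagate with N1 forced: N0=1, N1=0 [stuck-at-0], N2=0, N3=0, N4=0.
So Y = 0. (Without the fault it would be 1.)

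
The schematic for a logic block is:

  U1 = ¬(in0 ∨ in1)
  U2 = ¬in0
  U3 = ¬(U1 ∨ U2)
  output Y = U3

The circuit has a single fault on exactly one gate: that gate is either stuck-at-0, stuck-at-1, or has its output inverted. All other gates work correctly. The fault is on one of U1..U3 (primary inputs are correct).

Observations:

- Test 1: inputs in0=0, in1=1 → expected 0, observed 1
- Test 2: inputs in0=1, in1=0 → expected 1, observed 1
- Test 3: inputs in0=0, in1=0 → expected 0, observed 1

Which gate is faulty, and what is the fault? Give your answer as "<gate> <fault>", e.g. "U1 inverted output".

Fault-free values for test 1 (in0=0, in1=1): U1=0, U2=1, U3=0, giving Y=0. Observed 1.
Test 1: faults giving observed 1 are {U2 stuck-at-0, U2 inverted output, U3 stuck-at-1, U3 inverted output}.
Test 2 (in0=1, in1=0): fault-free U1=0, U2=0, U3=1 → 1; observed 1. Eliminates U2 inverted output, U3 inverted output.
Test 3 (in0=0, in1=0): fault-free U1=1, U2=1, U3=0 → 0; observed 1. Eliminates U2 stuck-at-0.
Only U3 stuck-at-1 is consistent with every test.

U3 stuck-at-1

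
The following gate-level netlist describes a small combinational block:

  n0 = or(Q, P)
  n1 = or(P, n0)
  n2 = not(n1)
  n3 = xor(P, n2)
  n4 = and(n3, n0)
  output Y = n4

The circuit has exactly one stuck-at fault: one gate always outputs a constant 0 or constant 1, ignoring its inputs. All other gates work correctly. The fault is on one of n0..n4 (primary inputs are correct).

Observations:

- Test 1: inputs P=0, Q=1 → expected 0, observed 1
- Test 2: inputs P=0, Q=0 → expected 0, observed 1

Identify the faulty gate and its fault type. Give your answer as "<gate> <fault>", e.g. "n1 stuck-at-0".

Fault-free values for test 1 (P=0, Q=1): n0=1, n1=1, n2=0, n3=0, n4=0, giving Y=0. Observed 1.
Test 1: faults giving observed 1 are {n1 stuck-at-0, n2 stuck-at-1, n3 stuck-at-1, n4 stuck-at-1}.
Test 2 (P=0, Q=0): fault-free n0=0, n1=0, n2=1, n3=1, n4=0 → 0; observed 1. Eliminates n1 stuck-at-0, n2 stuck-at-1, n3 stuck-at-1.
Only n4 stuck-at-1 is consistent with every test.

n4 stuck-at-1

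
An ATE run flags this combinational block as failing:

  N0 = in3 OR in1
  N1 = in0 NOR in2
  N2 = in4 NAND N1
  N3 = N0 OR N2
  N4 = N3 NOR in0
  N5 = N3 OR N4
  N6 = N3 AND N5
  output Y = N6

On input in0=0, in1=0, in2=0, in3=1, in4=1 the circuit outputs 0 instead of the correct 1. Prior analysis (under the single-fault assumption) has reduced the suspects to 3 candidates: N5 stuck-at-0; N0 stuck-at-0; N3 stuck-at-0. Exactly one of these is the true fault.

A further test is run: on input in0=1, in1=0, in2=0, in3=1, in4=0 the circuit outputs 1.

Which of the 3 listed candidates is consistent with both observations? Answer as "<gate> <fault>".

N0 stuck-at-0

Evaluate each candidate on input in0=1, in1=0, in2=0, in3=1, in4=0:
  N5 stuck-at-0: N0=1, N1=0, N2=1, N3=1, N4=0, N5=0 [stuck-at-0], N6=0 → 0 — eliminated
  N0 stuck-at-0: N0=0 [stuck-at-0], N1=0, N2=1, N3=1, N4=0, N5=1, N6=1 → 1 — matches
  N3 stuck-at-0: N0=1, N1=0, N2=1, N3=0 [stuck-at-0], N4=0, N5=0, N6=0 → 0 — eliminated
Only N0 stuck-at-0 reproduces the observed 1.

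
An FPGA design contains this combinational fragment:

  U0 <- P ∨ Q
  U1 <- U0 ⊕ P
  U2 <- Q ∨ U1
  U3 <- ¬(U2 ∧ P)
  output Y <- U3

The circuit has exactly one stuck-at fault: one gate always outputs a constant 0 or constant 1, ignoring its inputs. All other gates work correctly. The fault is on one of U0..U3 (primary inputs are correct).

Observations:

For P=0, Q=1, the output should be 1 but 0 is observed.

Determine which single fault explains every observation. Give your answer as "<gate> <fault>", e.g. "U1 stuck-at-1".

U3 stuck-at-0

Fault-free values for test 1 (P=0, Q=1): U0=1, U1=1, U2=1, U3=1, giving Y=1. Observed 0.
Test 1: faults giving observed 0 are {U3 stuck-at-0}.
Only U3 stuck-at-0 is consistent with every test.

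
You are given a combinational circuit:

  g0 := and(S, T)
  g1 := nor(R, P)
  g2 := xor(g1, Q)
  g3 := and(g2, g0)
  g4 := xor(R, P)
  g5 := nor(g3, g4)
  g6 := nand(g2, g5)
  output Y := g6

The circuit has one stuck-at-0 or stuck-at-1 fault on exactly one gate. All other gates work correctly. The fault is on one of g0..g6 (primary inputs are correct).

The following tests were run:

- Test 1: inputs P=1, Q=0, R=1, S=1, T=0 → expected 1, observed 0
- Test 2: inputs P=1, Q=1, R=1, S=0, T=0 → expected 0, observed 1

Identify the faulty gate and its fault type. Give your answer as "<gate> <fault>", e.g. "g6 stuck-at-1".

g1 stuck-at-1

Fault-free values for test 1 (P=1, Q=0, R=1, S=1, T=0): g0=0, g1=0, g2=0, g3=0, g4=0, g5=1, g6=1, giving Y=1. Observed 0.
Test 1: faults giving observed 0 are {g1 stuck-at-1, g2 stuck-at-1, g6 stuck-at-0}.
Test 2 (P=1, Q=1, R=1, S=0, T=0): fault-free g0=0, g1=0, g2=1, g3=0, g4=0, g5=1, g6=0 → 0; observed 1. Eliminates g2 stuck-at-1, g6 stuck-at-0.
Only g1 stuck-at-1 is consistent with every test.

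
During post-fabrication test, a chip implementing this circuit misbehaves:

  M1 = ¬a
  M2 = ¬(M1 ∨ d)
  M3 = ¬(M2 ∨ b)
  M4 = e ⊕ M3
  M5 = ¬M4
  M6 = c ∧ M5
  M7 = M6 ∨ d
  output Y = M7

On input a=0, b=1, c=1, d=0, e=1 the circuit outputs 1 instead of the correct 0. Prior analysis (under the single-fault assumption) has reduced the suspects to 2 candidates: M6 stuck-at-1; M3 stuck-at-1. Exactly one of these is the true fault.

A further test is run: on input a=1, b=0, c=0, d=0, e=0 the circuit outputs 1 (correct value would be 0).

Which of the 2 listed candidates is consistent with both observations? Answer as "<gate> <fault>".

M6 stuck-at-1

Evaluate each candidate on input a=1, b=0, c=0, d=0, e=0:
  M6 stuck-at-1: M1=0, M2=1, M3=0, M4=0, M5=1, M6=1 [stuck-at-1], M7=1 → 1 — matches
  M3 stuck-at-1: M1=0, M2=1, M3=1 [stuck-at-1], M4=1, M5=0, M6=0, M7=0 → 0 — eliminated
Only M6 stuck-at-1 reproduces the observed 1.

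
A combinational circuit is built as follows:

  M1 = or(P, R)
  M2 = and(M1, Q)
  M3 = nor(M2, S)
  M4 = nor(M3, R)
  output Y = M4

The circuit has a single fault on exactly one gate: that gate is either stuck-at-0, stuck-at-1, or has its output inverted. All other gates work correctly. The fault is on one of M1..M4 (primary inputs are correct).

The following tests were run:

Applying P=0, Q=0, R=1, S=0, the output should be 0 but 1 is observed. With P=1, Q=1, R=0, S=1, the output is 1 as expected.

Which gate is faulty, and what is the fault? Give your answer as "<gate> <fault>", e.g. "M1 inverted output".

Fault-free values for test 1 (P=0, Q=0, R=1, S=0): M1=1, M2=0, M3=1, M4=0, giving Y=0. Observed 1.
Test 1: faults giving observed 1 are {M4 stuck-at-1, M4 inverted output}.
Test 2 (P=1, Q=1, R=0, S=1): fault-free M1=1, M2=1, M3=0, M4=1 → 1; observed 1. Eliminates M4 inverted output.
Only M4 stuck-at-1 is consistent with every test.

M4 stuck-at-1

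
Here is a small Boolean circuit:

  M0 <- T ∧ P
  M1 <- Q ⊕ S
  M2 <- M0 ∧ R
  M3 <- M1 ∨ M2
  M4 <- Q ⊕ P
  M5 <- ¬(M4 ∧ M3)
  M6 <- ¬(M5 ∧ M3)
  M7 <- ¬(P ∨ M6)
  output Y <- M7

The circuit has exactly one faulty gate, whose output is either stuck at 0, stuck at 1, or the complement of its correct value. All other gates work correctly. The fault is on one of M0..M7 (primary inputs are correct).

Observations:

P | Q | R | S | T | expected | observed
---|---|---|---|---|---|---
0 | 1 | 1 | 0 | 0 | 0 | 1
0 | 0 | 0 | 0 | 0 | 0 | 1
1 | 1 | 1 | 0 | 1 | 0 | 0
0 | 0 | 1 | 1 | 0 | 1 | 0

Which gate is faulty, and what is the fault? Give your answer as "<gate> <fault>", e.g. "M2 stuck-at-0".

Fault-free values for test 1 (P=0, Q=1, R=1, S=0, T=0): M0=0, M1=1, M2=0, M3=1, M4=1, M5=0, M6=1, M7=0, giving Y=0. Observed 1.
Test 1: faults giving observed 1 are {M4 stuck-at-0, M4 inverted output, M5 stuck-at-1, M5 inverted output, M6 stuck-at-0, M6 inverted output, M7 stuck-at-1, M7 inverted output}.
Test 2 (P=0, Q=0, R=0, S=0, T=0): fault-free M0=0, M1=0, M2=0, M3=0, M4=0, M5=1, M6=1, M7=0 → 0; observed 1. Eliminates M4 stuck-at-0, M4 inverted output, M5 stuck-at-1, M5 inverted output.
Test 3 (P=1, Q=1, R=1, S=0, T=1): fault-free M0=1, M1=1, M2=1, M3=1, M4=0, M5=1, M6=0, M7=0 → 0; observed 0. Eliminates M7 stuck-at-1, M7 inverted output.
Test 4 (P=0, Q=0, R=1, S=1, T=0): fault-free M0=0, M1=1, M2=0, M3=1, M4=0, M5=1, M6=0, M7=1 → 1; observed 0. Eliminates M6 stuck-at-0.
Only M6 inverted output is consistent with every test.

M6 inverted output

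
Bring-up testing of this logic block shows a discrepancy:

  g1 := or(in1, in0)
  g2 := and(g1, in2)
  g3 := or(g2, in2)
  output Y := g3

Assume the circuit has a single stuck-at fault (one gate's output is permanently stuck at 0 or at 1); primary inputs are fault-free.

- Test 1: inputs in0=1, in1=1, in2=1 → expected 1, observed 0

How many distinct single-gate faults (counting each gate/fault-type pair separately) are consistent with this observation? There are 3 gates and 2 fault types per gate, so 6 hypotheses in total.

1

Fault-free: g1=1, g2=1, g3=1 → 1. Observed 0.
  g1 stuck-at-0: output 1 ✗
  g1 stuck-at-1: output 1 ✗
  g2 stuck-at-0: output 1 ✗
  g2 stuck-at-1: output 1 ✗
  g3 stuck-at-0: output 0 ✓
  g3 stuck-at-1: output 1 ✗
Consistent faults: {g3 stuck-at-0} — 1 in all.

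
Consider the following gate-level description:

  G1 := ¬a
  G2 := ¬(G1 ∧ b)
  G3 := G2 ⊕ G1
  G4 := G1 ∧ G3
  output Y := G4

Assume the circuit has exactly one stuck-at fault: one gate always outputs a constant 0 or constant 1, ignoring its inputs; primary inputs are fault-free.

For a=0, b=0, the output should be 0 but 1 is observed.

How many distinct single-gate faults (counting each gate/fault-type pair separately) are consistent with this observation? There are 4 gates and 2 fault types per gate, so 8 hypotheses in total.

Fault-free: G1=1, G2=1, G3=0, G4=0 → 0. Observed 1.
  G1 stuck-at-0: output 0 ✗
  G1 stuck-at-1: output 0 ✗
  G2 stuck-at-0: output 1 ✓
  G2 stuck-at-1: output 0 ✗
  G3 stuck-at-0: output 0 ✗
  G3 stuck-at-1: output 1 ✓
  G4 stuck-at-0: output 0 ✗
  G4 stuck-at-1: output 1 ✓
Consistent faults: {G2 stuck-at-0, G3 stuck-at-1, G4 stuck-at-1} — 3 in all.

3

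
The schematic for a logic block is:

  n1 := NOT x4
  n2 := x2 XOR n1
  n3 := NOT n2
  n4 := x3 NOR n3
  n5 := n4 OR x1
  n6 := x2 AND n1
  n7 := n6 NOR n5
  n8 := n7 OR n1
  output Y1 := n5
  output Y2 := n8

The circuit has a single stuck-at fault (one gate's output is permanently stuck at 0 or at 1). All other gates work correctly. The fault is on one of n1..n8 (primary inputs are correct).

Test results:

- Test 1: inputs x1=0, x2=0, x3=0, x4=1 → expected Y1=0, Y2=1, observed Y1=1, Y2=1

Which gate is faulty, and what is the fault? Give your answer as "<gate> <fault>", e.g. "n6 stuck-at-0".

Fault-free values for test 1 (x1=0, x2=0, x3=0, x4=1): n1=0, n2=0, n3=1, n4=0, n5=0, n6=0, n7=1, n8=1, giving Y1=0, Y2=1. Observed Y1=1, Y2=1.
Test 1: faults giving observed Y1=1, Y2=1 are {n1 stuck-at-1}.
Only n1 stuck-at-1 is consistent with every test.

n1 stuck-at-1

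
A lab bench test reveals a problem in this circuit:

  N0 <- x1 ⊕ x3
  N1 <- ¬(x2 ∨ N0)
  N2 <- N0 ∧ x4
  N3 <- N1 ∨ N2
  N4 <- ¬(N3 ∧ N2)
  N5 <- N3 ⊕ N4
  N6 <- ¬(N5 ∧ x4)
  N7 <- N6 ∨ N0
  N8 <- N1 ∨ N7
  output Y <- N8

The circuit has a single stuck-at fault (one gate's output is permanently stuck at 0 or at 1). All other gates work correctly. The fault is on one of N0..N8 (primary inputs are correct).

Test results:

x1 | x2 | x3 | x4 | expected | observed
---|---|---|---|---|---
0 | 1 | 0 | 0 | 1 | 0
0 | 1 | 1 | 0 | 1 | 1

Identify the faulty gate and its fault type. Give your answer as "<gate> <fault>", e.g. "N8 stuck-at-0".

Fault-free values for test 1 (x1=0, x2=1, x3=0, x4=0): N0=0, N1=0, N2=0, N3=0, N4=1, N5=1, N6=1, N7=1, N8=1, giving Y=1. Observed 0.
Test 1: faults giving observed 0 are {N6 stuck-at-0, N7 stuck-at-0, N8 stuck-at-0}.
Test 2 (x1=0, x2=1, x3=1, x4=0): fault-free N0=1, N1=0, N2=0, N3=0, N4=1, N5=1, N6=1, N7=1, N8=1 → 1; observed 1. Eliminates N7 stuck-at-0, N8 stuck-at-0.
Only N6 stuck-at-0 is consistent with every test.

N6 stuck-at-0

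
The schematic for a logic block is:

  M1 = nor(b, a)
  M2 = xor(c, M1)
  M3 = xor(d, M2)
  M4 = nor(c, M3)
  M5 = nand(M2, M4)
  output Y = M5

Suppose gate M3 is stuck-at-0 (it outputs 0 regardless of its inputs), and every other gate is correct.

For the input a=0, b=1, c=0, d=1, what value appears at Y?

Propagate with M3 forced: M1=0, M2=0, M3=0 [stuck-at-0], M4=1, M5=1.
So Y = 1. (Same as the fault-free value — the fault is masked on this input.)

1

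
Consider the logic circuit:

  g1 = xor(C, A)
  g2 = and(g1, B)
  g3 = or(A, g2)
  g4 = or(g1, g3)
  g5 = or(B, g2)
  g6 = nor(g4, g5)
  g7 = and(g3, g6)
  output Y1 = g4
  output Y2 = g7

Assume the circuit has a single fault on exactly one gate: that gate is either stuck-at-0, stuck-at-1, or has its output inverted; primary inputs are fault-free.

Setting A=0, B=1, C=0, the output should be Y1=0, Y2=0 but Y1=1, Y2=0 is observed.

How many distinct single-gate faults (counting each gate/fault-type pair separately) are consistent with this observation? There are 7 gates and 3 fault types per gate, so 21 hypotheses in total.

8

Fault-free: g1=0, g2=0, g3=0, g4=0, g5=1, g6=0, g7=0 → Y1=0, Y2=0. Observed Y1=1, Y2=0.
  g1: stuck-at-1, inverted output ✓; others ✗
  g2: stuck-at-1, inverted output ✓; others ✗
  g3: stuck-at-1, inverted output ✓; others ✗
  g4: stuck-at-1, inverted output ✓; others ✗
  g5: none of the 3 fault types match ✗
  g6: none of the 3 fault types match ✗
  g7: none of the 3 fault types match ✗
Consistent faults: {g1 stuck-at-1, g1 inverted output, g2 stuck-at-1, g2 inverted output, g3 stuck-at-1, g3 inverted output, g4 stuck-at-1, g4 inverted output} — 8 in all.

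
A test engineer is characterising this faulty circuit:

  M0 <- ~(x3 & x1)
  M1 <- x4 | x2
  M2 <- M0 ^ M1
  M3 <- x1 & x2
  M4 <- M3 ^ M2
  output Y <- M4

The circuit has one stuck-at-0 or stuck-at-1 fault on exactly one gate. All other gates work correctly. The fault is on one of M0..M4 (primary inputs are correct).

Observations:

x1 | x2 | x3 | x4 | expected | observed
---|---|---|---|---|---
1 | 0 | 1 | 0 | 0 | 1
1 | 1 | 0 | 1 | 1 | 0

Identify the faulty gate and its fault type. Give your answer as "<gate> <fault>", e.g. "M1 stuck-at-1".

Fault-free values for test 1 (x1=1, x2=0, x3=1, x4=0): M0=0, M1=0, M2=0, M3=0, M4=0, giving Y=0. Observed 1.
Test 1: faults giving observed 1 are {M0 stuck-at-1, M1 stuck-at-1, M2 stuck-at-1, M3 stuck-at-1, M4 stuck-at-1}.
Test 2 (x1=1, x2=1, x3=0, x4=1): fault-free M0=1, M1=1, M2=0, M3=1, M4=1 → 1; observed 0. Eliminates M0 stuck-at-1, M1 stuck-at-1, M3 stuck-at-1, M4 stuck-at-1.
Only M2 stuck-at-1 is consistent with every test.

M2 stuck-at-1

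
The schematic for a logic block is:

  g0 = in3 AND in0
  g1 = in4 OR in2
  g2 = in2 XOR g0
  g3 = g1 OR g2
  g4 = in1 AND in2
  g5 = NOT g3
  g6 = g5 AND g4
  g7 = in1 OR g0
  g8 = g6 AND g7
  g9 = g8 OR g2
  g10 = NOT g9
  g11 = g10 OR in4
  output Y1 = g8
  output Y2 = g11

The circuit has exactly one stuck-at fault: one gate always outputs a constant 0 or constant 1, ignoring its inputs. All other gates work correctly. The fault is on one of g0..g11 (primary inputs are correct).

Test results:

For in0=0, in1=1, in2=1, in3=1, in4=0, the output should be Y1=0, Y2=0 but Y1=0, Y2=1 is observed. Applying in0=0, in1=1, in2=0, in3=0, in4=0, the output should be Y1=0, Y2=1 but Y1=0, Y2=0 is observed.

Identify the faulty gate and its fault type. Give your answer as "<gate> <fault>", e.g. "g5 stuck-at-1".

Fault-free values for test 1 (in0=0, in1=1, in2=1, in3=1, in4=0): g0=0, g1=1, g2=1, g3=1, g4=1, g5=0, g6=0, g7=1, g8=0, g9=1, g10=0, g11=0, giving Y1=0, Y2=0. Observed Y1=0, Y2=1.
Test 1: faults giving observed Y1=0, Y2=1 are {g0 stuck-at-1, g2 stuck-at-0, g9 stuck-at-0, g10 stuck-at-1, g11 stuck-at-1}.
Test 2 (in0=0, in1=1, in2=0, in3=0, in4=0): fault-free g0=0, g1=0, g2=0, g3=0, g4=0, g5=1, g6=0, g7=1, g8=0, g9=0, g10=1, g11=1 → Y1=0, Y2=1; observed Y1=0, Y2=0. Eliminates g2 stuck-at-0, g9 stuck-at-0, g10 stuck-at-1, g11 stuck-at-1.
Only g0 stuck-at-1 is consistent with every test.

g0 stuck-at-1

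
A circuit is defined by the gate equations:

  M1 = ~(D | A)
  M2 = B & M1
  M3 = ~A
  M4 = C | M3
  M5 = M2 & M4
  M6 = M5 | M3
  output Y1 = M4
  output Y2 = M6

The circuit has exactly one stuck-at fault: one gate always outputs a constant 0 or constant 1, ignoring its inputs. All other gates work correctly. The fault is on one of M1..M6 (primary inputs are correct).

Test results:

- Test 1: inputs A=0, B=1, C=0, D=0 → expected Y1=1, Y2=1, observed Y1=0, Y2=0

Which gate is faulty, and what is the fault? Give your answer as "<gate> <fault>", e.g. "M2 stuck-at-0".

Fault-free values for test 1 (A=0, B=1, C=0, D=0): M1=1, M2=1, M3=1, M4=1, M5=1, M6=1, giving Y1=1, Y2=1. Observed Y1=0, Y2=0.
Test 1: faults giving observed Y1=0, Y2=0 are {M3 stuck-at-0}.
Only M3 stuck-at-0 is consistent with every test.

M3 stuck-at-0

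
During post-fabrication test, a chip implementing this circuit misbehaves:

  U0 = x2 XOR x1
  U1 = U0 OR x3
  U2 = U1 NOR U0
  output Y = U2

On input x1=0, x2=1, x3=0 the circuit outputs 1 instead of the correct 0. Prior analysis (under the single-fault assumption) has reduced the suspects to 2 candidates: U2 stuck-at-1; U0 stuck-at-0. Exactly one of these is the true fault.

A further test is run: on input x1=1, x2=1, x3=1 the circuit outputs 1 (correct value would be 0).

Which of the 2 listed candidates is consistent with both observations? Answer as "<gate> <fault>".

U2 stuck-at-1

Evaluate each candidate on input x1=1, x2=1, x3=1:
  U2 stuck-at-1: U0=0, U1=1, U2=1 [stuck-at-1] → 1 — matches
  U0 stuck-at-0: U0=0 [stuck-at-0], U1=1, U2=0 → 0 — eliminated
Only U2 stuck-at-1 reproduces the observed 1.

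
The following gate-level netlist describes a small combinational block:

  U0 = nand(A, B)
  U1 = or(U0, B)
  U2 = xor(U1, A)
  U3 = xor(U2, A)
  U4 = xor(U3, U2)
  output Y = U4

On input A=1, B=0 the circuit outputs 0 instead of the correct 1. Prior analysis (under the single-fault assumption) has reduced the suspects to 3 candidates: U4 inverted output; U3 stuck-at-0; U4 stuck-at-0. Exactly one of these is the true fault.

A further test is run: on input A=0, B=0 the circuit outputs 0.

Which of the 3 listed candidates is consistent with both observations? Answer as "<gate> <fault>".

U4 stuck-at-0

Evaluate each candidate on input A=0, B=0:
  U4 inverted output: U0=1, U1=1, U2=1, U3=1, U4=1 [inverted output] → 1 — eliminated
  U3 stuck-at-0: U0=1, U1=1, U2=1, U3=0 [stuck-at-0], U4=1 → 1 — eliminated
  U4 stuck-at-0: U0=1, U1=1, U2=1, U3=1, U4=0 [stuck-at-0] → 0 — matches
Only U4 stuck-at-0 reproduces the observed 0.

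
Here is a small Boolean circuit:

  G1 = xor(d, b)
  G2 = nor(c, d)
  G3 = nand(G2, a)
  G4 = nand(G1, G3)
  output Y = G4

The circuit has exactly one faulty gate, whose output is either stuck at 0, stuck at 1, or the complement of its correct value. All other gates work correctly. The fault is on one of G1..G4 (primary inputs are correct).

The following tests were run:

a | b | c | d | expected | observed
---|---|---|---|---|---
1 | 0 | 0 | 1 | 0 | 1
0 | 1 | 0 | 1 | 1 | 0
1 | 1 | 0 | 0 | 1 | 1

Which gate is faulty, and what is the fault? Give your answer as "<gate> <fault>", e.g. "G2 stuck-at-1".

Fault-free values for test 1 (a=1, b=0, c=0, d=1): G1=1, G2=0, G3=1, G4=0, giving Y=0. Observed 1.
Test 1: faults giving observed 1 are {G1 stuck-at-0, G1 inverted output, G2 stuck-at-1, G2 inverted output, G3 stuck-at-0, G3 inverted output, G4 stuck-at-1, G4 inverted output}.
Test 2 (a=0, b=1, c=0, d=1): fault-free G1=0, G2=0, G3=1, G4=1 → 1; observed 0. Eliminates G1 stuck-at-0, G2 stuck-at-1, G2 inverted output, G3 stuck-at-0, G3 inverted output, G4 stuck-at-1.
Test 3 (a=1, b=1, c=0, d=0): fault-free G1=1, G2=1, G3=0, G4=1 → 1; observed 1. Eliminates G4 inverted output.
Only G1 inverted output is consistent with every test.

G1 inverted output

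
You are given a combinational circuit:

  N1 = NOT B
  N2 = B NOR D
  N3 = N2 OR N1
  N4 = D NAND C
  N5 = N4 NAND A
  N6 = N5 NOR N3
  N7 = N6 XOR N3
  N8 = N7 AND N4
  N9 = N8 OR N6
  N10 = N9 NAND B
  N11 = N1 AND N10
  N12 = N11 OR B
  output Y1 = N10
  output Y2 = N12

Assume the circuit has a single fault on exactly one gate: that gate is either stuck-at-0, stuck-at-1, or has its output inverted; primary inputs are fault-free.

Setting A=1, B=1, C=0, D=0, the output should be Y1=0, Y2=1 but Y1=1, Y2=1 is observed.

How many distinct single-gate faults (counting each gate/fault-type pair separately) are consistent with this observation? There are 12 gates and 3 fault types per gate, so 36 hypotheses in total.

10

Fault-free: N1=0, N2=0, N3=0, N4=1, N5=0, N6=1, N7=1, N8=1, N9=1, N10=0, N11=0, N12=1 → Y1=0, Y2=1. Observed Y1=1, Y2=1.
  N1: none of the 3 fault types match ✗
  N2: none of the 3 fault types match ✗
  N3: none of the 3 fault types match ✗
  N4: stuck-at-0, inverted output ✓; others ✗
  N5: stuck-at-1, inverted output ✓; others ✗
  N6: stuck-at-0, inverted output ✓; others ✗
  N7: none of the 3 fault types match ✗
  N8: none of the 3 fault types match ✗
  N9: stuck-at-0, inverted output ✓; others ✗
  N10: stuck-at-1, inverted output ✓; others ✗
  N11: none of the 3 fault types match ✗
  N12: none of the 3 fault types match ✗
Consistent faults: {N4 stuck-at-0, N4 inverted output, N5 stuck-at-1, N5 inverted output, N6 stuck-at-0, N6 inverted output, N9 stuck-at-0, N9 inverted output, N10 stuck-at-1, N10 inverted output} — 10 in all.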